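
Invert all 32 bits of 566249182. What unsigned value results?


566249182 ^ 4294967295 = 3728718113

3728718113


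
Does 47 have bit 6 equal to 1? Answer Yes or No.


0b101111, bit 6 = 0. No

No


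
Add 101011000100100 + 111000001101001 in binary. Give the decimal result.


101011000100100 + 111000001101001 = 1100011010001101 = 50829

50829


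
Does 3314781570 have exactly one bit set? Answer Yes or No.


0b11000101100100111000110110000010. Multiple bits set => No

No


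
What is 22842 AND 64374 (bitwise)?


0b101100100111010 & 0b1111101101110110 = 0b101100100110010 = 22834

22834


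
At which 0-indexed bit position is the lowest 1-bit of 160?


0b10100000. Lowest set bit at position 5

5


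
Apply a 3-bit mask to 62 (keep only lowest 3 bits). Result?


62 & 7 = 6

6


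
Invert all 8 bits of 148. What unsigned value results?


148 ^ 255 = 107

107


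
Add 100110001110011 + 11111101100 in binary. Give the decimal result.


100110001110011 + 11111101100 = 101010001011111 = 21599

21599


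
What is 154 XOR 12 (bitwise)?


0b10011010 ^ 0b1100 = 0b10010110 = 150

150


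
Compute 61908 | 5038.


0b1111000111010100 | 0b1001110101110 = 0b1111001111111110 = 62462

62462


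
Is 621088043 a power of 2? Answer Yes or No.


0b100101000001010000110100101011. Multiple bits set => No

No


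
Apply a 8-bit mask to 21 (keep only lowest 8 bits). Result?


21 & 255 = 21

21


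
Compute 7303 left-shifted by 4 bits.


0b1110010000111 << 4 = 0b11100100001110000 = 116848

116848


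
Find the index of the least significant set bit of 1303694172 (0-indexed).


0b1001101101101001100101101011100. Lowest set bit at position 2

2


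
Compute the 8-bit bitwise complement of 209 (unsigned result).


~0b11010001 = 0b101110 = 46 (8-bit unsigned)

46


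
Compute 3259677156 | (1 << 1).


3259677156 | (1 << 1) = 3259677156 | 2 = 3259677158

3259677158


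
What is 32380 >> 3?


0b111111001111100 >> 3 = 0b111111001111 = 4047

4047


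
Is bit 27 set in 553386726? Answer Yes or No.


0b100000111111000000001011100110, bit 27 = 0. No

No


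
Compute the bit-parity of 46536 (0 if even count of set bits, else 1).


0b1011010111001000 has 8 ones => parity 0

0


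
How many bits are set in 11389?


0b10110001111101 has 9 set bits

9


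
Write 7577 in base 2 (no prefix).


7577 = 1110110011001 in binary

1110110011001


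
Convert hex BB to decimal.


BB hex = 187 decimal

187


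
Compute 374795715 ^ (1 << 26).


374795715 ^ (1 << 26) = 374795715 ^ 67108864 = 307686851

307686851


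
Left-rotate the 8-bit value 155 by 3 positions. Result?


Rotate 0b10011011 left by 3 (8-bit) = 0b11011100 = 220

220


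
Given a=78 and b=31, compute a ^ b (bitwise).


78 ^ 31 = 81

81


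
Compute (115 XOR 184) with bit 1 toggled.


Step 1: 115 ^ 184 = 203
Step 2: 203 ^ (1 << 1) = 203 ^ 2 = 201

201


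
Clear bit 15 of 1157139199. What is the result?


1157139199 & ~(1 << 15) = 1157106431

1157106431


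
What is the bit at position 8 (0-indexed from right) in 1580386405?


0b1011110001100101100100001100101, position 8 = 0

0


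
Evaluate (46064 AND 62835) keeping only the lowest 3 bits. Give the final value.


Step 1: 46064 & 62835 = 45424
Step 2: 45424 & 7 = 0

0


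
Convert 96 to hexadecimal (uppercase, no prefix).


96 = 60 hex

60


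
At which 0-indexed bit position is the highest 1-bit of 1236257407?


0b1001001101011111100101001111111. Highest set bit at position 30

30


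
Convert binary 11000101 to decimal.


11000101 in decimal = 197

197


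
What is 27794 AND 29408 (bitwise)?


0b110110010010010 & 0b111001011100000 = 0b110000010000000 = 24704

24704


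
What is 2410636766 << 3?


0b10001111101011110110010111011110 << 3 = 0b10001111101011110110010111011110000 = 19285094128

19285094128


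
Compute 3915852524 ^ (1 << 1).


3915852524 ^ (1 << 1) = 3915852524 ^ 2 = 3915852526

3915852526


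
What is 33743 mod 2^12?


33743 & 4095 = 975

975


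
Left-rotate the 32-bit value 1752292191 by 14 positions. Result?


Rotate 0b1101000011100011101101101011111 left by 14 (32-bit) = 0b1110110110101111101101000011100 = 1993857564

1993857564


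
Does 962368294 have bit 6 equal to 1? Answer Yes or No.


0b111001010111001001001100100110, bit 6 = 0. No

No


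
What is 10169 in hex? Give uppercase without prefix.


10169 = 27B9 hex

27B9


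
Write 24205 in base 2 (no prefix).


24205 = 101111010001101 in binary

101111010001101


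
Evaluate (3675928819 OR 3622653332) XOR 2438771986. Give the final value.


Step 1: 3675928819 | 3622653332 = 3758063095
Step 2: 3758063095 ^ 2438771986 = 1319356645

1319356645


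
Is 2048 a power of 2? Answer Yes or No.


0b100000000000. Only one bit set => Yes

Yes


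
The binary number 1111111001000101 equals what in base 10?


1111111001000101 in decimal = 65093

65093


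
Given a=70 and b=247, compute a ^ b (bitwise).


70 ^ 247 = 177

177


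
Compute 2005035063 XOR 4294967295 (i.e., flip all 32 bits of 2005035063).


2005035063 ^ 4294967295 = 2289932232

2289932232


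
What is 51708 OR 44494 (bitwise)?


0b1100100111111100 | 0b1010110111001110 = 0b1110110111111110 = 60926

60926


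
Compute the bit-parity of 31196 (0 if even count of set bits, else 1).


0b111100111011100 has 10 ones => parity 0

0


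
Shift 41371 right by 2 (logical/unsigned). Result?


0b1010000110011011 >> 2 = 0b10100001100110 = 10342

10342


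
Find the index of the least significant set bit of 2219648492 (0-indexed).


0b10000100010011010010010111101100. Lowest set bit at position 2

2


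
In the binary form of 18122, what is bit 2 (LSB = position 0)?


0b100011011001010, position 2 = 0

0


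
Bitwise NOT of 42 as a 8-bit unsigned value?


~0b101010 = 0b11010101 = 213 (8-bit unsigned)

213


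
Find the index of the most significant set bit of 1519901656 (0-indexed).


0b1011010100101111101101111011000. Highest set bit at position 30

30


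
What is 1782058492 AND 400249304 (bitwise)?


0b1101010001110000000110111111100 & 0b10111110110110101000111011000 = 0b10000110000000000111011000 = 35127768

35127768


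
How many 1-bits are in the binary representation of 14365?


0b11100000011101 has 7 set bits

7


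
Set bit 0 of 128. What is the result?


128 | (1 << 0) = 128 | 1 = 129

129


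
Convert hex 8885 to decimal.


8885 hex = 34949 decimal

34949


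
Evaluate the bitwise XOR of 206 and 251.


0b11001110 ^ 0b11111011 = 0b110101 = 53

53


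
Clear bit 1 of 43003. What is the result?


43003 & ~(1 << 1) = 43001

43001


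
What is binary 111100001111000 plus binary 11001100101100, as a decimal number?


111100001111000 + 11001100101100 = 1010101110100100 = 43940

43940


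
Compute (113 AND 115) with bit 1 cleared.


Step 1: 113 & 115 = 113
Step 2: 113 & ~(1 << 1) = 113

113


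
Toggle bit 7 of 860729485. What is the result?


860729485 ^ (1 << 7) = 860729485 ^ 128 = 860729357

860729357


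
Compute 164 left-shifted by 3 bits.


0b10100100 << 3 = 0b10100100000 = 1312

1312


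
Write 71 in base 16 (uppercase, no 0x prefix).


71 = 47 hex

47


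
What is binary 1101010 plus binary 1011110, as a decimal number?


1101010 + 1011110 = 11001000 = 200

200


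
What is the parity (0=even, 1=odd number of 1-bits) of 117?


0b1110101 has 5 ones => parity 1

1


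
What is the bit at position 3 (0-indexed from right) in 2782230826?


0b10100101110101010111100100101010, position 3 = 1

1


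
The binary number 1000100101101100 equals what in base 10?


1000100101101100 in decimal = 35180

35180


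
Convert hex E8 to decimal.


E8 hex = 232 decimal

232


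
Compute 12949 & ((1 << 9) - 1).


12949 & 511 = 149

149


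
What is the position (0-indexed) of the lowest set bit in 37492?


0b1001001001110100. Lowest set bit at position 2

2


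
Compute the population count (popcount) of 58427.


0b1110010000111011 has 9 set bits

9


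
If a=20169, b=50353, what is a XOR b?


20169 ^ 50353 = 35448

35448


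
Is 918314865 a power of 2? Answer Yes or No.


0b110110101111000101111101110001. Multiple bits set => No

No


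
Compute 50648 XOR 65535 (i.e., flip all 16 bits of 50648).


50648 ^ 65535 = 14887

14887


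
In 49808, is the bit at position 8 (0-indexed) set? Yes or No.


0b1100001010010000, bit 8 = 0. No

No


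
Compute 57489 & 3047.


0b1110000010010001 & 0b101111100111 = 0b10000001 = 129

129


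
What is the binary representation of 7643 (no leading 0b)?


7643 = 1110111011011 in binary

1110111011011


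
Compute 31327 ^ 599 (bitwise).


0b111101001011111 ^ 0b1001010111 = 0b111100000001000 = 30728

30728


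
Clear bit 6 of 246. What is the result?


246 & ~(1 << 6) = 182

182


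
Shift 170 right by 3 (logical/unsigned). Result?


0b10101010 >> 3 = 0b10101 = 21

21


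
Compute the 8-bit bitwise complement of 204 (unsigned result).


~0b11001100 = 0b110011 = 51 (8-bit unsigned)

51


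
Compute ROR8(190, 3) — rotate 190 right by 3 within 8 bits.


Rotate 0b10111110 right by 3 (8-bit) = 0b11010111 = 215

215


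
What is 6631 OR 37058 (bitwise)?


0b1100111100111 | 0b1001000011000010 = 0b1001100111100111 = 39399

39399


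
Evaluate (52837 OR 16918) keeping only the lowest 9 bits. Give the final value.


Step 1: 52837 | 16918 = 52855
Step 2: 52855 & 511 = 119

119


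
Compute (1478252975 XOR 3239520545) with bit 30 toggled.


Step 1: 1478252975 ^ 3239520545 = 2567663758
Step 2: 2567663758 ^ (1 << 30) = 2567663758 ^ 1073741824 = 3641405582

3641405582


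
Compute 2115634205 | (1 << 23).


2115634205 | (1 << 23) = 2115634205 | 8388608 = 2124022813

2124022813


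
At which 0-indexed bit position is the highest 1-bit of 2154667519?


0b10000000011011011001110111111111. Highest set bit at position 31

31


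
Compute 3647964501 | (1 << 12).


3647964501 | (1 << 12) = 3647964501 | 4096 = 3647968597

3647968597


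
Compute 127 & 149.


0b1111111 & 0b10010101 = 0b10101 = 21

21


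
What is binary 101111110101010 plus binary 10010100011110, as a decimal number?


101111110101010 + 10010100011110 = 1000010011001000 = 33992

33992


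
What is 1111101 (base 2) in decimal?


1111101 in decimal = 125

125


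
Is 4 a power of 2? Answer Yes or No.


0b100. Only one bit set => Yes

Yes


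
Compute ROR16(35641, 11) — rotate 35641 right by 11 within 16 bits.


Rotate 0b1000101100111001 right by 11 (16-bit) = 0b110011100110001 = 26417

26417


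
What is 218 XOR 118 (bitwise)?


0b11011010 ^ 0b1110110 = 0b10101100 = 172

172


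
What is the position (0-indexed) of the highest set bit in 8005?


0b1111101000101. Highest set bit at position 12

12


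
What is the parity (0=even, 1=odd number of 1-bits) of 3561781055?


0b11010100010011000111011100111111 has 19 ones => parity 1

1


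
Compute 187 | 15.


0b10111011 | 0b1111 = 0b10111111 = 191

191


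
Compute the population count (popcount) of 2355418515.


0b10001100011001001101010110010011 has 15 set bits

15


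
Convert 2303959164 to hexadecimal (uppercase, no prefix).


2303959164 = 8953A07C hex

8953A07C


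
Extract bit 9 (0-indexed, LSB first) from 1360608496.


0b1010001000110010011110011110000, position 9 = 0

0


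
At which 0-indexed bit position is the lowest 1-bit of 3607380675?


0b11010111000001000100001011000011. Lowest set bit at position 0

0


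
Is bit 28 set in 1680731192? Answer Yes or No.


0b1100100001011011110110000111000, bit 28 = 0. No

No


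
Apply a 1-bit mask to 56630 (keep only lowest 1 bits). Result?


56630 & 1 = 0

0


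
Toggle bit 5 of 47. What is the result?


47 ^ (1 << 5) = 47 ^ 32 = 15

15


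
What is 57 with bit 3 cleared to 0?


57 & ~(1 << 3) = 49

49


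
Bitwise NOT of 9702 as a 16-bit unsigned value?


~0b10010111100110 = 0b1101101000011001 = 55833 (16-bit unsigned)

55833


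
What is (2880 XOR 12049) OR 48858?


Step 1: 2880 ^ 12049 = 9297
Step 2: 9297 | 48858 = 48859

48859


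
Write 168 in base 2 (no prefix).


168 = 10101000 in binary

10101000


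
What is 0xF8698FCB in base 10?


F8698FCB hex = 4167667659 decimal

4167667659


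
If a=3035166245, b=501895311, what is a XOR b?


3035166245 ^ 501895311 = 2835523242

2835523242


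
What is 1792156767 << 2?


0b1101010110100100010010001011111 << 2 = 0b110101011010010001001000101111100 = 7168627068

7168627068


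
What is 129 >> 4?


0b10000001 >> 4 = 0b1000 = 8

8


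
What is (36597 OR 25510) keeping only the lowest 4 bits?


Step 1: 36597 | 25510 = 61431
Step 2: 61431 & 15 = 7

7


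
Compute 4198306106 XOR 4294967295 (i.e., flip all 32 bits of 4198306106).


4198306106 ^ 4294967295 = 96661189

96661189


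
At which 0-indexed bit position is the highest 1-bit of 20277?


0b100111100110101. Highest set bit at position 14

14


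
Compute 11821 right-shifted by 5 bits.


0b10111000101101 >> 5 = 0b101110001 = 369

369


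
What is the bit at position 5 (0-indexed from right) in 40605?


0b1001111010011101, position 5 = 0

0


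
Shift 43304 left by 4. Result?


0b1010100100101000 << 4 = 0b10101001001010000000 = 692864

692864


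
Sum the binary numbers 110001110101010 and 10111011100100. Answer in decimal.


110001110101010 + 10111011100100 = 1001001010001110 = 37518

37518


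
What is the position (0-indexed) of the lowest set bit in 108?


0b1101100. Lowest set bit at position 2

2


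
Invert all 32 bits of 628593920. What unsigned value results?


628593920 ^ 4294967295 = 3666373375

3666373375


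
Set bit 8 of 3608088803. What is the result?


3608088803 | (1 << 8) = 3608088803 | 256 = 3608089059

3608089059


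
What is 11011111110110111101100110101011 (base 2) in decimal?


11011111110110111101100110101011 in decimal = 3755727275

3755727275


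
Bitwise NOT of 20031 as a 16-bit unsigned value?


~0b100111000111111 = 0b1011000111000000 = 45504 (16-bit unsigned)

45504


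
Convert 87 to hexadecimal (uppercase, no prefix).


87 = 57 hex

57


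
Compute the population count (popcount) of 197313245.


0b1011110000101100001011011101 has 15 set bits

15


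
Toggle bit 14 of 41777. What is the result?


41777 ^ (1 << 14) = 41777 ^ 16384 = 58161

58161


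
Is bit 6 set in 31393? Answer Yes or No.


0b111101010100001, bit 6 = 0. No

No


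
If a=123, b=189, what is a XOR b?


123 ^ 189 = 198

198


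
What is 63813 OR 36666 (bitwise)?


0b1111100101000101 | 0b1000111100111010 = 0b1111111101111111 = 65407

65407


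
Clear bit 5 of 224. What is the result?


224 & ~(1 << 5) = 192

192


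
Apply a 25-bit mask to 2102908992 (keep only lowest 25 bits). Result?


2102908992 & 33554431 = 22534208

22534208


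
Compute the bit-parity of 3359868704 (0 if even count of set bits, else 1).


0b11001000010000111000011100100000 has 11 ones => parity 1

1


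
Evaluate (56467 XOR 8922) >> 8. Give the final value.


Step 1: 56467 ^ 8922 = 65097
Step 2: 65097 >> 8 = 254

254


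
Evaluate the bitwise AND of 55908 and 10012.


0b1101101001100100 & 0b10011100011100 = 0b1000000100 = 516

516


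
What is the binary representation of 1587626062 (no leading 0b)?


1587626062 = 1011110101000010100000001001110 in binary

1011110101000010100000001001110


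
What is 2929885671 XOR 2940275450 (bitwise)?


0b10101110101000101000000111100111 ^ 0b10101111010000010000101011111010 = 0b1111000111000101100011101 = 31689501

31689501


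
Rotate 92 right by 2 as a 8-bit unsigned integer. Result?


Rotate 0b1011100 right by 2 (8-bit) = 0b10111 = 23

23


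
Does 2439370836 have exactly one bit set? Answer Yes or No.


0b10010001011001011101100001010100. Multiple bits set => No

No


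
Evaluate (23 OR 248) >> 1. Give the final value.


Step 1: 23 | 248 = 255
Step 2: 255 >> 1 = 127

127


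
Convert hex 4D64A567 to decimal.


4D64A567 hex = 1298441575 decimal

1298441575


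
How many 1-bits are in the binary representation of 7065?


0b1101110011001 has 8 set bits

8


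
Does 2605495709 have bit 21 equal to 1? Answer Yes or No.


0b10011011010011001011010110011101, bit 21 = 0. No

No


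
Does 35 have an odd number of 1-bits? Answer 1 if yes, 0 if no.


0b100011 has 3 ones => parity 1

1


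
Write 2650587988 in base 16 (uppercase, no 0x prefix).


2650587988 = 9DFCC354 hex

9DFCC354


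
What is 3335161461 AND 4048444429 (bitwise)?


0b11000110110010101000011001110101 & 0b11110001010011100101110000001101 = 0b11000000010010100000010000000101 = 3226076165

3226076165


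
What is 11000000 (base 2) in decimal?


11000000 in decimal = 192

192


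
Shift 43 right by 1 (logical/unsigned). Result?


0b101011 >> 1 = 0b10101 = 21

21


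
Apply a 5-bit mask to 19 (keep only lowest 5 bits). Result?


19 & 31 = 19

19


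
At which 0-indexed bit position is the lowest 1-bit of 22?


0b10110. Lowest set bit at position 1

1


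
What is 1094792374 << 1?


0b1000001010000010011010010110110 << 1 = 0b10000010100000100110100101101100 = 2189584748

2189584748


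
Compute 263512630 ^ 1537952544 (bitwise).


0b1111101101001110001000110110 ^ 0b1011011101010110100101100100000 = 0b1010100000111111010100100010110 = 1411361046

1411361046


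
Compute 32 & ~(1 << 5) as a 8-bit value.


32 & ~(1 << 5) = 0

0


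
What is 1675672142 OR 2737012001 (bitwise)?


0b1100011111000001011101001001110 | 0b10100011001000110111110100100001 = 0b11100011111000111111111101101111 = 3823370095

3823370095


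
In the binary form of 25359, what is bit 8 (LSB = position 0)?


0b110001100001111, position 8 = 1

1


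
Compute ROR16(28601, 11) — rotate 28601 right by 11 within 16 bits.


Rotate 0b110111110111001 right by 11 (16-bit) = 0b1111011100101101 = 63277

63277


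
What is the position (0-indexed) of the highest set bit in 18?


0b10010. Highest set bit at position 4

4


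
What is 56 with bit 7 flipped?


56 ^ (1 << 7) = 56 ^ 128 = 184

184


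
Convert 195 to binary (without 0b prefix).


195 = 11000011 in binary

11000011


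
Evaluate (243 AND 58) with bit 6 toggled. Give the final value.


Step 1: 243 & 58 = 50
Step 2: 50 ^ (1 << 6) = 50 ^ 64 = 114

114


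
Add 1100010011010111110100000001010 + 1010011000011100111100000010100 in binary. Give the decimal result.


1100010011010111110100000001010 + 1010011000011100111100000010100 = 10110101011110100110000000011110 = 3044696094

3044696094


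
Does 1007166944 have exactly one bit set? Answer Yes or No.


0b111100000010000010010111100000. Multiple bits set => No

No


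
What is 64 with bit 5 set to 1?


64 | (1 << 5) = 64 | 32 = 96

96


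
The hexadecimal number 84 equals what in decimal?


84 hex = 132 decimal

132


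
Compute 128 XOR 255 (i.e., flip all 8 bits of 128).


128 ^ 255 = 127

127


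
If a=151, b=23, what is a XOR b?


151 ^ 23 = 128

128


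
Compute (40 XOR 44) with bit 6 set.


Step 1: 40 ^ 44 = 4
Step 2: 4 | (1 << 6) = 4 | 64 = 68

68


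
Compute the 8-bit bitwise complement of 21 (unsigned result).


~0b10101 = 0b11101010 = 234 (8-bit unsigned)

234


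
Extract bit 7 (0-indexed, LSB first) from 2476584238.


0b10010011100111011010110100101110, position 7 = 0

0


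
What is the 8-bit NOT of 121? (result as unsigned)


~0b1111001 = 0b10000110 = 134 (8-bit unsigned)

134


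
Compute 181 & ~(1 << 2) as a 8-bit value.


181 & ~(1 << 2) = 177

177


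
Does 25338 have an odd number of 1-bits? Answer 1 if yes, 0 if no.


0b110001011111010 has 9 ones => parity 1

1


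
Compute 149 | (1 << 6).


149 | (1 << 6) = 149 | 64 = 213

213


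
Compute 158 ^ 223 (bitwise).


0b10011110 ^ 0b11011111 = 0b1000001 = 65

65


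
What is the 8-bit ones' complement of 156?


156 ^ 255 = 99

99


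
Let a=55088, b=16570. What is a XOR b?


55088 ^ 16570 = 38794

38794


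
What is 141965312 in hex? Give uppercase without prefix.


141965312 = 8763800 hex

8763800


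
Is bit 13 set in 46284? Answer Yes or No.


0b1011010011001100, bit 13 = 1. Yes

Yes


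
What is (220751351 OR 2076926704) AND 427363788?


Step 1: 220751351 | 2076926704 = 2146134007
Step 2: 2146134007 & 427363788 = 426313156

426313156


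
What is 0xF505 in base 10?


F505 hex = 62725 decimal

62725


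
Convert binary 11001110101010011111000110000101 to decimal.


11001110101010011111000110000101 in decimal = 3467243909

3467243909


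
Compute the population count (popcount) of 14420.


0b11100001010100 has 6 set bits

6


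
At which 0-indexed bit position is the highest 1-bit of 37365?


0b1001000111110101. Highest set bit at position 15

15


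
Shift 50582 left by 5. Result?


0b1100010110010110 << 5 = 0b110001011001011000000 = 1618624

1618624


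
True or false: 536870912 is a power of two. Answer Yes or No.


0b100000000000000000000000000000. Only one bit set => Yes

Yes


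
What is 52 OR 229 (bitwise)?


0b110100 | 0b11100101 = 0b11110101 = 245

245


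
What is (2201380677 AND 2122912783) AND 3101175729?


Step 1: 2201380677 & 2122912783 = 33555461
Step 2: 33555461 & 3101175729 = 1025

1025


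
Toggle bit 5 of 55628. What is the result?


55628 ^ (1 << 5) = 55628 ^ 32 = 55660

55660


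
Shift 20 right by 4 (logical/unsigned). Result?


0b10100 >> 4 = 0b1 = 1

1


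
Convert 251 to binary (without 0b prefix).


251 = 11111011 in binary

11111011


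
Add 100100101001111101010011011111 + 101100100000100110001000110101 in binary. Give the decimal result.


100100101001111101010011011111 + 101100100000100110001000110101 = 1010001001010100011011100010100 = 1361721108

1361721108


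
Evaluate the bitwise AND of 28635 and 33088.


0b110111111011011 & 0b1000000101000000 = 0b101000000 = 320

320


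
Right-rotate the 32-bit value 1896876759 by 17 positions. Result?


Rotate 0b1110001000100000000101011010111 right by 17 (32-bit) = 0b101011010111011100010001000 = 90945672

90945672


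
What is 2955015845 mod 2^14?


2955015845 & 16383 = 13989

13989


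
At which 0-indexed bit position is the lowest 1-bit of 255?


0b11111111. Lowest set bit at position 0

0


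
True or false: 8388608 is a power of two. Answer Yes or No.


0b100000000000000000000000. Only one bit set => Yes

Yes


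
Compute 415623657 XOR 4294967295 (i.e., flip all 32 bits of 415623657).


415623657 ^ 4294967295 = 3879343638

3879343638


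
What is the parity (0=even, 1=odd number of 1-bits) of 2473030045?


0b10010011011001110111000110011101 has 18 ones => parity 0

0


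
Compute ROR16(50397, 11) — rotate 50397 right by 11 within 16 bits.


Rotate 0b1100010011011101 right by 11 (16-bit) = 0b1001101110111000 = 39864

39864


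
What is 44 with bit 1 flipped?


44 ^ (1 << 1) = 44 ^ 2 = 46

46


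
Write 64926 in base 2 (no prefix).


64926 = 1111110110011110 in binary

1111110110011110


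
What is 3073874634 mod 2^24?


3073874634 & 16777215 = 3644106

3644106


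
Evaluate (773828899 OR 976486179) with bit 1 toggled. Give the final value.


Step 1: 773828899 | 976486179 = 1044381475
Step 2: 1044381475 ^ (1 << 1) = 1044381475 ^ 2 = 1044381473

1044381473


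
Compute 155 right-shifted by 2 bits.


0b10011011 >> 2 = 0b100110 = 38

38


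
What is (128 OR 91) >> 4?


Step 1: 128 | 91 = 219
Step 2: 219 >> 4 = 13

13


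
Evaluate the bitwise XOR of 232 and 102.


0b11101000 ^ 0b1100110 = 0b10001110 = 142

142


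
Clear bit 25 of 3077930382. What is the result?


3077930382 & ~(1 << 25) = 3044375950

3044375950


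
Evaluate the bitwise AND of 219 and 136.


0b11011011 & 0b10001000 = 0b10001000 = 136

136


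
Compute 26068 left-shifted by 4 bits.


0b110010111010100 << 4 = 0b1100101110101000000 = 417088

417088


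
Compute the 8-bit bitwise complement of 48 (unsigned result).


~0b110000 = 0b11001111 = 207 (8-bit unsigned)

207


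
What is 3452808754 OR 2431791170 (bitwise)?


0b11001101110011011010111000110010 | 0b10010000111100100011000001000010 = 0b11011101111111111011111001110010 = 3724525170

3724525170


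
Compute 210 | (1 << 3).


210 | (1 << 3) = 210 | 8 = 218

218


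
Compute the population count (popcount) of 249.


0b11111001 has 6 set bits

6


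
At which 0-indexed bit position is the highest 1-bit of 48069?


0b1011101111000101. Highest set bit at position 15

15


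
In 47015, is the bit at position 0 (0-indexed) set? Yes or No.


0b1011011110100111, bit 0 = 1. Yes

Yes


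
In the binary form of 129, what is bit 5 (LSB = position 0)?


0b10000001, position 5 = 0

0


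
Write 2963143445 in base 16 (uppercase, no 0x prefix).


2963143445 = B09DFB15 hex

B09DFB15


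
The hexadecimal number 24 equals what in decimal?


24 hex = 36 decimal

36


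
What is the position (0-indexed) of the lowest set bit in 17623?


0b100010011010111. Lowest set bit at position 0

0


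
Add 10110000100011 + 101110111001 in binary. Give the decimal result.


10110000100011 + 101110111001 = 11011111011100 = 14300

14300


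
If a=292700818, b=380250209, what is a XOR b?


292700818 ^ 380250209 = 131623667

131623667


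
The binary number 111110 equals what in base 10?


111110 in decimal = 62

62


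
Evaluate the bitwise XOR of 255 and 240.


0b11111111 ^ 0b11110000 = 0b1111 = 15

15


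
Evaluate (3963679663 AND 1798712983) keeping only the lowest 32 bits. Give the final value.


Step 1: 3963679663 & 1798712983 = 1744839303
Step 2: 1744839303 & 4294967295 = 1744839303

1744839303


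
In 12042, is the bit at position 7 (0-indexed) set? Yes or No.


0b10111100001010, bit 7 = 0. No

No


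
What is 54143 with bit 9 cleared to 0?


54143 & ~(1 << 9) = 53631

53631


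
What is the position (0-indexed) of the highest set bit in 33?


0b100001. Highest set bit at position 5

5


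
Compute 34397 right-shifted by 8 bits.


0b1000011001011101 >> 8 = 0b10000110 = 134

134


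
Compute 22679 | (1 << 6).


22679 | (1 << 6) = 22679 | 64 = 22743

22743


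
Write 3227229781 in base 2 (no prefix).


3227229781 = 11000000010110111001111001010101 in binary

11000000010110111001111001010101


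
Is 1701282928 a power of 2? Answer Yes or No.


0b1100101011001111000010001110000. Multiple bits set => No

No


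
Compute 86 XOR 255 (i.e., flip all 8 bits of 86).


86 ^ 255 = 169

169


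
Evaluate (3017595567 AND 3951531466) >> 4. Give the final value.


Step 1: 3017595567 & 3951531466 = 2743373962
Step 2: 2743373962 >> 4 = 171460872

171460872


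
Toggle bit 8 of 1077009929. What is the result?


1077009929 ^ (1 << 8) = 1077009929 ^ 256 = 1077010185

1077010185


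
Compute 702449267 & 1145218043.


0b101001110111101000011001110011 & 0b1000100010000101010001111111011 = 0b10000101000001001110011 = 4358771

4358771


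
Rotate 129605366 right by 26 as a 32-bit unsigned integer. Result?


Rotate 0b111101110011001111011110110 right by 26 (32-bit) = 0b11101110011001111011110110000001 = 3999776129

3999776129


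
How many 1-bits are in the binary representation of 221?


0b11011101 has 6 set bits

6


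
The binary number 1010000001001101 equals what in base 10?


1010000001001101 in decimal = 41037

41037


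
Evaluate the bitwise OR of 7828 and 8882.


0b1111010010100 | 0b10001010110010 = 0b11111010110110 = 16054

16054


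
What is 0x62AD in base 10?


62AD hex = 25261 decimal

25261


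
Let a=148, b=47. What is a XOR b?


148 ^ 47 = 187

187


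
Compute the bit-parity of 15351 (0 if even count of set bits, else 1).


0b11101111110111 has 12 ones => parity 0

0


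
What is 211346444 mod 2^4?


211346444 & 15 = 12

12


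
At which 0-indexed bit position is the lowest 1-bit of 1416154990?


0b1010100011010001100111101101110. Lowest set bit at position 1

1


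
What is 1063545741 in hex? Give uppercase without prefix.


1063545741 = 3F646B8D hex

3F646B8D


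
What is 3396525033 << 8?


0b11001010011100101101101111101001 << 8 = 0b1100101001110010110110111110100100000000 = 869510408448

869510408448


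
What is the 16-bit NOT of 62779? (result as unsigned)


~0b1111010100111011 = 0b101011000100 = 2756 (16-bit unsigned)

2756


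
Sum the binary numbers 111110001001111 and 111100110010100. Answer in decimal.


111110001001111 + 111100110010100 = 1111010111100011 = 62947

62947


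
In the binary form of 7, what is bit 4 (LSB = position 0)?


0b111, position 4 = 0

0


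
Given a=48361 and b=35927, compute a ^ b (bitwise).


48361 ^ 35927 = 12478

12478


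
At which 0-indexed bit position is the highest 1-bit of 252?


0b11111100. Highest set bit at position 7

7


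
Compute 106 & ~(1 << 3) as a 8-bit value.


106 & ~(1 << 3) = 98

98


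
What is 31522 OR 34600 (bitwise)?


0b111101100100010 | 0b1000011100101000 = 0b1111111100101010 = 65322

65322


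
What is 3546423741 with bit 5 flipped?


3546423741 ^ (1 << 5) = 3546423741 ^ 32 = 3546423709

3546423709


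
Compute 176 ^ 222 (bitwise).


0b10110000 ^ 0b11011110 = 0b1101110 = 110

110


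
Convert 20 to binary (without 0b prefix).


20 = 10100 in binary

10100


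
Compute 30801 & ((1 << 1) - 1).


30801 & 1 = 1

1


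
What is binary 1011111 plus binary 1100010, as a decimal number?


1011111 + 1100010 = 11000001 = 193

193


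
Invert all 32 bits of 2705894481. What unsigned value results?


2705894481 ^ 4294967295 = 1589072814

1589072814


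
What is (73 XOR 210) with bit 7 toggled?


Step 1: 73 ^ 210 = 155
Step 2: 155 ^ (1 << 7) = 155 ^ 128 = 27

27


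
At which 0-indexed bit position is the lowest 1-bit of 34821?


0b1000100000000101. Lowest set bit at position 0

0


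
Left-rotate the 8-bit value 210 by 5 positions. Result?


Rotate 0b11010010 left by 5 (8-bit) = 0b1011010 = 90

90


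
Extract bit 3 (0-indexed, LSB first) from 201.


0b11001001, position 3 = 1

1


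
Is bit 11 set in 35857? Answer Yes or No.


0b1000110000010001, bit 11 = 1. Yes

Yes


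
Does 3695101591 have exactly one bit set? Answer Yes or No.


0b11011100001111101100011010010111. Multiple bits set => No

No


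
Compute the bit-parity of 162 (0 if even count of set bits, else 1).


0b10100010 has 3 ones => parity 1

1


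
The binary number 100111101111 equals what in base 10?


100111101111 in decimal = 2543

2543


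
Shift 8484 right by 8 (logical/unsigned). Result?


0b10000100100100 >> 8 = 0b100001 = 33

33


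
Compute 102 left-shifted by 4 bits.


0b1100110 << 4 = 0b11001100000 = 1632

1632


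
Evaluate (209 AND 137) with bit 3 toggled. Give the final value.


Step 1: 209 & 137 = 129
Step 2: 129 ^ (1 << 3) = 129 ^ 8 = 137

137


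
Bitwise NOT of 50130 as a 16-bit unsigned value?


~0b1100001111010010 = 0b11110000101101 = 15405 (16-bit unsigned)

15405


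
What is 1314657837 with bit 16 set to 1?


1314657837 | (1 << 16) = 1314657837 | 65536 = 1314723373

1314723373


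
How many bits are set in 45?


0b101101 has 4 set bits

4


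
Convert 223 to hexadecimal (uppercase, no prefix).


223 = DF hex

DF


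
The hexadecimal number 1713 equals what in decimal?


1713 hex = 5907 decimal

5907


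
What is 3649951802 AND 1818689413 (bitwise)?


0b11011001100011011101100000111010 & 0b1101100011001101111111110000101 = 0b1001000000001001101100000000000 = 1208276992

1208276992


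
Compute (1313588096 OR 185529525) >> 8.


Step 1: 1313588096 | 185529525 = 1330640821
Step 2: 1330640821 >> 8 = 5197815

5197815


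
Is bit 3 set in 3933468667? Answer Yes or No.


0b11101010011100111111011111111011, bit 3 = 1. Yes

Yes


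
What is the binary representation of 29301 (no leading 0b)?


29301 = 111001001110101 in binary

111001001110101


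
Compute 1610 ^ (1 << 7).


1610 ^ (1 << 7) = 1610 ^ 128 = 1738

1738


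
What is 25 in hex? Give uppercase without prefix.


25 = 19 hex

19


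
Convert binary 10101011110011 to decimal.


10101011110011 in decimal = 10995

10995


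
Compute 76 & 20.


0b1001100 & 0b10100 = 0b100 = 4

4


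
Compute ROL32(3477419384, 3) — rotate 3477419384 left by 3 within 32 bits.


Rotate 0b11001111010001010011010101111000 left by 3 (32-bit) = 0b1111010001010011010101111000110 = 2049551302

2049551302


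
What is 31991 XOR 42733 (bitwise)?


0b111110011110111 ^ 0b1010011011101101 = 0b1101101000011010 = 55834

55834


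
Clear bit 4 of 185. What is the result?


185 & ~(1 << 4) = 169

169


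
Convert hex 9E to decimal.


9E hex = 158 decimal

158


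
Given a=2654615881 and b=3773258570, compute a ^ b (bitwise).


2654615881 ^ 3773258570 = 2128437763

2128437763


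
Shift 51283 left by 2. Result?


0b1100100001010011 << 2 = 0b110010000101001100 = 205132

205132


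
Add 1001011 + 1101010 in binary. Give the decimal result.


1001011 + 1101010 = 10110101 = 181

181


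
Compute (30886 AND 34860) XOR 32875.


Step 1: 30886 & 34860 = 2084
Step 2: 2084 ^ 32875 = 34895

34895


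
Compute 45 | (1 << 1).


45 | (1 << 1) = 45 | 2 = 47

47


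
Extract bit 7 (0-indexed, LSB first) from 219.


0b11011011, position 7 = 1

1


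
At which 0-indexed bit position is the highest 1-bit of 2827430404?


0b10101000100001110010101000000100. Highest set bit at position 31

31


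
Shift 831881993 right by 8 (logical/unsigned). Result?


0b110001100101011000001100001001 >> 8 = 0b1100011001010110000011 = 3249539

3249539


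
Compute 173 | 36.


0b10101101 | 0b100100 = 0b10101101 = 173

173


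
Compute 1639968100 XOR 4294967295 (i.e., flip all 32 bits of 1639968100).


1639968100 ^ 4294967295 = 2654999195

2654999195


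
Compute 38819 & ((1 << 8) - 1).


38819 & 255 = 163

163


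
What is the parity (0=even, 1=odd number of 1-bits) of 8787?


0b10001001010011 has 6 ones => parity 0

0


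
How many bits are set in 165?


0b10100101 has 4 set bits

4


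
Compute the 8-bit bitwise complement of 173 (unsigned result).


~0b10101101 = 0b1010010 = 82 (8-bit unsigned)

82


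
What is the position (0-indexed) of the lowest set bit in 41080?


0b1010000001111000. Lowest set bit at position 3

3


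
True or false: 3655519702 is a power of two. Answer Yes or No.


0b11011001111000101100110111010110. Multiple bits set => No

No


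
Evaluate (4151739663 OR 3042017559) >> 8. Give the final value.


Step 1: 4151739663 | 3042017559 = 4151805215
Step 2: 4151805215 >> 8 = 16217989

16217989


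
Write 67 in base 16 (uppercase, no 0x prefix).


67 = 43 hex

43


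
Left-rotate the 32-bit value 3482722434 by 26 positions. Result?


Rotate 0b11001111100101100010000010000010 left by 26 (32-bit) = 0b1011001111100101100010000010 = 188635266

188635266


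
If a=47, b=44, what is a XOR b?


47 ^ 44 = 3

3


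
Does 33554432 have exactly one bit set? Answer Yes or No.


0b10000000000000000000000000. Only one bit set => Yes

Yes


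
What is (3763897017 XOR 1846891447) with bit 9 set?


Step 1: 3763897017 ^ 1846891447 = 2387464462
Step 2: 2387464462 | (1 << 9) = 2387464462 | 512 = 2387464974

2387464974


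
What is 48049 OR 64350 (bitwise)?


0b1011101110110001 | 0b1111101101011110 = 0b1111101111111111 = 64511

64511


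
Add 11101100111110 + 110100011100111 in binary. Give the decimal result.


11101100111110 + 110100011100111 = 1010010000100101 = 42021

42021


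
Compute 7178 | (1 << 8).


7178 | (1 << 8) = 7178 | 256 = 7434

7434


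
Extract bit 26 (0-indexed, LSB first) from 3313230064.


0b11000101011110111110000011110000, position 26 = 1

1


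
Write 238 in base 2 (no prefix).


238 = 11101110 in binary

11101110


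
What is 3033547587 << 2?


0b10110100110100000100001101000011 << 2 = 0b1011010011010000010000110100001100 = 12134190348

12134190348


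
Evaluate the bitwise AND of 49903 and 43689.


0b1100001011101111 & 0b1010101010101001 = 0b1000001010101001 = 33449

33449


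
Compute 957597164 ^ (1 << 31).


957597164 ^ (1 << 31) = 957597164 ^ 2147483648 = 3105080812

3105080812


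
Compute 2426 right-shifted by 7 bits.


0b100101111010 >> 7 = 0b10010 = 18

18


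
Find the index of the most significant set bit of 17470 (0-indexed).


0b100010000111110. Highest set bit at position 14

14


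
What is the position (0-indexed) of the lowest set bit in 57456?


0b1110000001110000. Lowest set bit at position 4

4


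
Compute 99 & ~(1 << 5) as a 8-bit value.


99 & ~(1 << 5) = 67

67


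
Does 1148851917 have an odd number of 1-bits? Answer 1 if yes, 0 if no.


0b1000100011110100001011011001101 has 15 ones => parity 1

1


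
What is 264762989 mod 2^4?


264762989 & 15 = 13

13


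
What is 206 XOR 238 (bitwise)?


0b11001110 ^ 0b11101110 = 0b100000 = 32

32


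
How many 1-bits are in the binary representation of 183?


0b10110111 has 6 set bits

6


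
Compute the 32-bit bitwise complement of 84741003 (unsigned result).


~0b101000011010000101110001011 = 0b11111010111100101111010001110100 = 4210226292 (32-bit unsigned)

4210226292


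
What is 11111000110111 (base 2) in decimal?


11111000110111 in decimal = 15927

15927


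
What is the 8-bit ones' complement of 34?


34 ^ 255 = 221

221


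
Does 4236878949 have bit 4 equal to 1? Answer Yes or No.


0b11111100100010011010010001100101, bit 4 = 0. No

No


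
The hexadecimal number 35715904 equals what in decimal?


35715904 hex = 896620804 decimal

896620804


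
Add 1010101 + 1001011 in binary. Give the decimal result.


1010101 + 1001011 = 10100000 = 160

160


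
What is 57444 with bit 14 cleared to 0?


57444 & ~(1 << 14) = 41060

41060


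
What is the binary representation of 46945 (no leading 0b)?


46945 = 1011011101100001 in binary

1011011101100001


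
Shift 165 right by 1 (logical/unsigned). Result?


0b10100101 >> 1 = 0b1010010 = 82

82
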